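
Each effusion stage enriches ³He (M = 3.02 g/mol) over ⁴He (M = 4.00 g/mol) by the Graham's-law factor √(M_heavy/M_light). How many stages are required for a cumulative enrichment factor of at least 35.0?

26

Single-stage factor α = √(4.00/3.02), so ln α = ½ ln(1.32450) = 0.1405.
Need α^N ≥ 35.0 ⇒ N ≥ ln(35.0) / ln α = 3.555 / 0.1405 = 25.30.
So at least 26 stages are needed.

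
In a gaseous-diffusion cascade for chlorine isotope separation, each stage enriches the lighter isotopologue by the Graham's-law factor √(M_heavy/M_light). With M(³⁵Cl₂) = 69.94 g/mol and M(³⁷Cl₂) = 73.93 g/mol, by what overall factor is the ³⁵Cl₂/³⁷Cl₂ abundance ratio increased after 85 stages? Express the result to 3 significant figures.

10.6

Overall factor = α^85 with α = √(73.93/69.94), i.e. (73.93/69.94)^(85/2).
= 1.05705^(85/2) = 10.6.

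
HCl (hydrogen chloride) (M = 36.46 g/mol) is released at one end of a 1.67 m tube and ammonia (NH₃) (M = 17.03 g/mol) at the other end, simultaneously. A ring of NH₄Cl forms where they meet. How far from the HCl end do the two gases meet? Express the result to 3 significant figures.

Distances travelled in equal time are proportional to diffusion rates, so d_HCl/d_NH₃ = √(M_NH₃/M_HCl) = √(17.03/36.46) = 0.6834.
With d_HCl + d_NH₃ = 1.67 m, d_NH₃ = 1.67/(1 + 0.6834) = 0.9920 m.
d_HCl = 1.67 − 0.9920 = 0.678 m.

0.678 m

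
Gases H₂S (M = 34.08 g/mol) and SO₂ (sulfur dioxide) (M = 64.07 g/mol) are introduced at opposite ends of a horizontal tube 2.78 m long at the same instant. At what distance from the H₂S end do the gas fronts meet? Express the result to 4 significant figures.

1.608 m

In equal time, each gas travels a distance ∝ its rate ∝ 1/√M, so d_H₂S/d_SO₂ = √(M_SO₂/M_H₂S) = √(64.07/34.08) = 1.371.
With d_H₂S + d_SO₂ = 2.78 m, d_SO₂ = 2.78/(1 + 1.371) = 1.172 m.
d_H₂S = 2.78 − 1.172 = 1.608 m.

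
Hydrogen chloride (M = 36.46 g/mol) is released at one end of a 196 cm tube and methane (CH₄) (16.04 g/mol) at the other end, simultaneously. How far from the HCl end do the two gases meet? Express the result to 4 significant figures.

Distances travelled in equal time are proportional to diffusion rates, so d_HCl/d_CH₄ = √(M_CH₄/M_HCl) = √(16.04/36.46) = 0.6633.
With d_HCl + d_CH₄ = 196 cm, d_CH₄ = 196/(1 + 0.6633) = 117.8 cm.
d_HCl = 196 − 117.8 = 78.16 cm.

78.16 cm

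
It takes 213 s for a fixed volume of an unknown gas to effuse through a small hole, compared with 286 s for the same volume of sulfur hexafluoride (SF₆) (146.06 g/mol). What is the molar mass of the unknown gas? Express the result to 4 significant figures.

81.01 g/mol

Since effusion rate ∝ 1/√M, t_X/t_SF₆ = √(M_X/M_SF₆).
213/286 = 0.7448 = √(M_X/146.06)
M_X = 146.06 × 0.7448² = 146.06 × 0.5547 = 81.01 g/mol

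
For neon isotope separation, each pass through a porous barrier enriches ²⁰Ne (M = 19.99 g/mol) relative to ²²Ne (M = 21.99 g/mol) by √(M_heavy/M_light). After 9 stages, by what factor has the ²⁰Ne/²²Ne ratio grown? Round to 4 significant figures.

The single-stage factor is √(M_heavy/M_light), so 9 stages give [√(21.99/19.99)]^9 = (21.99/19.99)^(9/2).
= 1.10005^(9/2) = 1.536.

1.536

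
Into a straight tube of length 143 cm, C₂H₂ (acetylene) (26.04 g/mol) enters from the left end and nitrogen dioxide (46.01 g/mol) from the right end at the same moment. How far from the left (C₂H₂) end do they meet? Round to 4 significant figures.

81.61 cm

Graham's law gives d_C₂H₂/d_NO₂ = rate_C₂H₂/rate_NO₂ = √(M_NO₂/M_C₂H₂) = √(46.01/26.04) = 1.329.
With d_C₂H₂ + d_NO₂ = 143 cm, d_NO₂ = 143/(1 + 1.329) = 61.39 cm.
d_C₂H₂ = 143 − 61.39 = 81.61 cm.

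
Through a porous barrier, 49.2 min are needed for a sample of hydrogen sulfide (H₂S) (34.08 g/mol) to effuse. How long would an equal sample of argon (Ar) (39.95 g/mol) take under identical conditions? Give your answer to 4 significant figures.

Since effusion rate ∝ 1/√M, t_Ar/t_H₂S = √(M_Ar/M_H₂S) = √(39.95/34.08) = √1.172 = 1.083.
So the time for Ar is 49.2 × 1.083 = 53.27 min.

53.27 min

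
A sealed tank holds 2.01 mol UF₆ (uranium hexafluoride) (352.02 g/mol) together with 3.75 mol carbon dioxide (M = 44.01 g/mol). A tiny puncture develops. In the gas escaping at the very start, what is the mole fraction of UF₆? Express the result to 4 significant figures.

0.1593

Each component's effusion rate ∝ (its partial pressure)·(1/√M) ∝ n_i/√M_i.
Mole fraction of UF₆ in the effusate = (n_UF₆/√M_UF₆) / (n_UF₆/√M_UF₆ + n_CO₂/√M_CO₂)
= (2.01/√352.02) / (2.01/√352.02 + 3.75/√44.01) = 0.1071/(0.1071 + 0.5653) = 0.1593.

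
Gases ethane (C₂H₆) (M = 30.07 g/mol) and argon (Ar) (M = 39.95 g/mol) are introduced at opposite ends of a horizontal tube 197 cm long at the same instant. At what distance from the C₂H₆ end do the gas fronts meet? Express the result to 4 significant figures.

105.5 cm

Distances travelled in equal time are proportional to diffusion rates, so d_C₂H₆/d_Ar = √(M_Ar/M_C₂H₆) = √(39.95/30.07) = 1.153.
With d_C₂H₆ + d_Ar = 197 cm, d_Ar = 197/(1 + 1.153) = 91.52 cm.
d_C₂H₆ = 197 − 91.52 = 105.5 cm.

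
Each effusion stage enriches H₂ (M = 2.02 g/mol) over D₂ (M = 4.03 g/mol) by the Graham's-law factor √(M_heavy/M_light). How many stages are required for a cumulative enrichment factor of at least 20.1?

9

Per stage α = (4.03/2.02)^(1/2) = 1.99505^0.5, giving ln α = 0.3453.
Need α^N ≥ 20.1 ⇒ N ≥ ln(20.1) / ln α = 3.001 / 0.3453 = 8.69.
Rounding up, N = 9 stages.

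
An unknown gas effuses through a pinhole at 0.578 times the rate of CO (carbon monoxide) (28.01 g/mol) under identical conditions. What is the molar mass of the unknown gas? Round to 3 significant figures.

83.8 g/mol

Using Graham's law: rate_X/rate_CO = √(M_CO/M_X).
0.578 = √(28.01/M_X)
M_X = 28.01 / 0.578² = 28.01 / 0.3341 = 83.8 g/mol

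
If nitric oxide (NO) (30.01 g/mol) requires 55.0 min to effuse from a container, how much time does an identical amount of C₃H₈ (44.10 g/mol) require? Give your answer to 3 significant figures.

Using Graham's law: t_C₃H₈/t_NO = √(M_C₃H₈/M_NO) = √(44.10/30.01) = √1.470 = 1.212.
So the time for C₃H₈ is 55.0 × 1.212 = 66.7 min.

66.7 min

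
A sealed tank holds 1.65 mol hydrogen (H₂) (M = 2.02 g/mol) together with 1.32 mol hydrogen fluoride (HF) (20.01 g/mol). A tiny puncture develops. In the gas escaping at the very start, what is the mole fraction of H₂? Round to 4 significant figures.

0.7973

The effusion rate of species i is ∝ p_i/√M_i ∝ n_i/√M_i.
Mole fraction of H₂ in the effusate = (n_H₂/√M_H₂) / (n_H₂/√M_H₂ + n_HF/√M_HF)
= (1.65/√2.02) / (1.65/√2.02 + 1.32/√20.01) = 1.161/(1.161 + 0.2951) = 0.7973.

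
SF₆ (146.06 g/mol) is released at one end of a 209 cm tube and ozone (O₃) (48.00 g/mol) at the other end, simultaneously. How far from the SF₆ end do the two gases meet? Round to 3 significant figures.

76.2 cm

Graham's law gives d_SF₆/d_O₃ = rate_SF₆/rate_O₃ = √(M_O₃/M_SF₆) = √(48.00/146.06) = 0.5733.
With d_SF₆ + d_O₃ = 209 cm, d_O₃ = 209/(1 + 0.5733) = 132.8 cm.
d_SF₆ = 209 − 132.8 = 76.2 cm.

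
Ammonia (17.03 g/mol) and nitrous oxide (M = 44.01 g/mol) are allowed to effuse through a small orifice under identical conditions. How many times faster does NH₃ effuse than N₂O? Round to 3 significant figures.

Using Graham's law: rate_NH₃/rate_N₂O = √(M_N₂O/M_NH₃) = √(44.01/17.03) = √2.584 = 1.61.

1.61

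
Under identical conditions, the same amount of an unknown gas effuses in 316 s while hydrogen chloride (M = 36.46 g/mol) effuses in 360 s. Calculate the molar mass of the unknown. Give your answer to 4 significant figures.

28.09 g/mol

By Graham's law, t_X/t_HCl = √(M_X/M_HCl).
316/360 = 0.8778 = √(M_X/36.46)
M_X = 36.46 × 0.8778² = 36.46 × 0.7705 = 28.09 g/mol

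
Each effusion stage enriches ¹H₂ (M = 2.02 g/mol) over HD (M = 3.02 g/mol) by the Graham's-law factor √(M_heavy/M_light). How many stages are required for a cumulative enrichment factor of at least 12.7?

13

Single-stage factor α = √(3.02/2.02), so ln α = ½ ln(1.49505) = 0.2011.
Need α^N ≥ 12.7 ⇒ N ≥ ln(12.7) / ln α = 2.542 / 0.2011 = 12.64.
Minimum whole number of stages: N = 13.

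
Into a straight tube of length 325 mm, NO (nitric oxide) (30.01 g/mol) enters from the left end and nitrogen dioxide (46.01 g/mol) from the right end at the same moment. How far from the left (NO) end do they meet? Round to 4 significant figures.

179.8 mm

In equal time, each gas travels a distance ∝ its rate ∝ 1/√M, so d_NO/d_NO₂ = √(M_NO₂/M_NO) = √(46.01/30.01) = 1.238.
With d_NO + d_NO₂ = 325 mm, d_NO₂ = 325/(1 + 1.238) = 145.2 mm.
d_NO = 325 − 145.2 = 179.8 mm.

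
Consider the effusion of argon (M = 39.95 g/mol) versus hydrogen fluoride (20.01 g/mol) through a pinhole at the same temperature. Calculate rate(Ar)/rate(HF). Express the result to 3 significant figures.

Using Graham's law: rate_Ar/rate_HF = √(M_HF/M_Ar) = √(20.01/39.95) = √0.5009 = 0.708.

0.708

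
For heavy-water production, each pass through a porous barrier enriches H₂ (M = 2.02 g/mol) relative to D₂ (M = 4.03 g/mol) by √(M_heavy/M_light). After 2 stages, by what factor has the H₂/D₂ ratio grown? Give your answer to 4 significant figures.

1.995

After 2 stages the ratio has grown by (√(4.03/2.02))^2 = (4.03/2.02)^(2/2).
= 1.99505^1 = 1.995.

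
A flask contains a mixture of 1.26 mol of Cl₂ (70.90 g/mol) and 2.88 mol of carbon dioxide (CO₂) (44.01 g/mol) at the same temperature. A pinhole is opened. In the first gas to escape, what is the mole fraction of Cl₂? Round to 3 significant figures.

0.256

Each component's effusion rate ∝ (its partial pressure)·(1/√M) ∝ n_i/√M_i.
Mole fraction of Cl₂ in the effusate = (n_Cl₂/√M_Cl₂) / (n_Cl₂/√M_Cl₂ + n_CO₂/√M_CO₂)
= (1.26/√70.90) / (1.26/√70.90 + 2.88/√44.01) = 0.1496/(0.1496 + 0.4341) = 0.256.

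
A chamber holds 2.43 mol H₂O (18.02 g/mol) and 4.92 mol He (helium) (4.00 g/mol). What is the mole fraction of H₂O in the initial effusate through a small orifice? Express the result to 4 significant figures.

The effusion rate of species i is ∝ p_i/√M_i ∝ n_i/√M_i.
Mole fraction of H₂O in the effusate = (n_H₂O/√M_H₂O) / (n_H₂O/√M_H₂O + n_He/√M_He)
= (2.43/√18.02) / (2.43/√18.02 + 4.92/√4.00) = 0.5724/(0.5724 + 2.460) = 0.1888.

0.1888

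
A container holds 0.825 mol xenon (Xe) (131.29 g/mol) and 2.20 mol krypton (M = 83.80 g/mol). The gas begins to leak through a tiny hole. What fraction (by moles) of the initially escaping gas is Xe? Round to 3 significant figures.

Rate_i ∝ x_i/√M_i (Graham's law weighted by mole fraction), so the effusate composition follows n_i/√M_i.
So x_Xe in the escaping gas = (n_Xe/√M_Xe) / Σ(n_i/√M_i)
= (0.825/√131.29) / (0.825/√131.29 + 2.20/√83.80) = 0.07200/(0.07200 + 0.2403) = 0.231.

0.231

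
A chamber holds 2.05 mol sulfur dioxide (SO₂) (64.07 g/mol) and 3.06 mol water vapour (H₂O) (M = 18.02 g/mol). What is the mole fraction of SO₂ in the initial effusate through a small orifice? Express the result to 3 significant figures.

0.262

Each component's effusion rate ∝ (its partial pressure)·(1/√M) ∝ n_i/√M_i.
x_SO₂(eff) = (n_SO₂/√M_SO₂) / (n_SO₂/√M_SO₂ + n_H₂O/√M_H₂O)
= (2.05/√64.07) / (2.05/√64.07 + 3.06/√18.02) = 0.2561/(0.2561 + 0.7208) = 0.262.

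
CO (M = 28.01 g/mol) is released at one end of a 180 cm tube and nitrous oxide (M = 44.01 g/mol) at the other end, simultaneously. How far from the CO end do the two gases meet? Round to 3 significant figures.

Distances travelled in equal time are proportional to diffusion rates, so d_CO/d_N₂O = √(M_N₂O/M_CO) = √(44.01/28.01) = 1.253.
With d_CO + d_N₂O = 180 cm, d_N₂O = 180/(1 + 1.253) = 79.88 cm.
d_CO = 180 − 79.88 = 100 cm.

100 cm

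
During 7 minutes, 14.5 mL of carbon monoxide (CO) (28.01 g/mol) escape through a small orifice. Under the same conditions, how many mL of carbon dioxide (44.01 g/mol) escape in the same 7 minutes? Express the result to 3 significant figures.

11.6 mL

Using Graham's law: rate_CO₂/rate_CO = √(M_CO/M_CO₂) = √(28.01/44.01) = √0.6364 = 0.7978.
So the volume for CO₂ is 14.5 × 0.7978 = 11.6 mL.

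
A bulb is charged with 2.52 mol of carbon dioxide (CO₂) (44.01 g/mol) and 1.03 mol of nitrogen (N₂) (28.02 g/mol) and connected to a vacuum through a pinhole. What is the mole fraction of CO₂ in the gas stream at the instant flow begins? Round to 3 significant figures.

0.661

Effusion rate of each component ∝ n_i/√M_i (partial pressure × 1/√M).
Mole fraction of CO₂ in the effusate = (n_CO₂/√M_CO₂) / (n_CO₂/√M_CO₂ + n_N₂/√M_N₂)
= (2.52/√44.01) / (2.52/√44.01 + 1.03/√28.02) = 0.3799/(0.3799 + 0.1946) = 0.661.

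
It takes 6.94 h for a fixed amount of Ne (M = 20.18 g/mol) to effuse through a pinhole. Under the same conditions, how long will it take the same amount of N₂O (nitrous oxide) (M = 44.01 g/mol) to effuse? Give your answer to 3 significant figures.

10.2 h

From Graham's law, t_N₂O/t_Ne = √(M_N₂O/M_Ne) = √(44.01/20.18) = √2.181 = 1.477.
So the time for N₂O is 6.94 × 1.477 = 10.2 h.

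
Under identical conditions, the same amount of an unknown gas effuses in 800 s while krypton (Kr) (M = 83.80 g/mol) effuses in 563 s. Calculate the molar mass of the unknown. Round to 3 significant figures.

169 g/mol

By Graham's law, t_X/t_Kr = √(M_X/M_Kr).
800/563 = 1.421 = √(M_X/83.80)
M_X = 83.80 × 1.421² = 83.80 × 2.019 = 169 g/mol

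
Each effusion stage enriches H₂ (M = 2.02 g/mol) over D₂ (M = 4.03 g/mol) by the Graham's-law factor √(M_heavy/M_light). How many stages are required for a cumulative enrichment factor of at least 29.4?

With α = √(4.03/2.02) per stage, ln α = ½ ln(1.99505) = 0.3453.
Need α^N ≥ 29.4 ⇒ N ≥ ln(29.4) / ln α = 3.381 / 0.3453 = 9.79.
Rounding up, N = 10 stages.

10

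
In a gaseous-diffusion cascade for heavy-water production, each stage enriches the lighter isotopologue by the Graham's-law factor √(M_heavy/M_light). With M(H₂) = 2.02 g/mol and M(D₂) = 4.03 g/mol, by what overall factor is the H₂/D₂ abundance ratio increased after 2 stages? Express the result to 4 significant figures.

1.995

Overall factor = α^2 with α = √(4.03/2.02), i.e. (4.03/2.02)^(2/2).
= 1.99505^1 = 1.995.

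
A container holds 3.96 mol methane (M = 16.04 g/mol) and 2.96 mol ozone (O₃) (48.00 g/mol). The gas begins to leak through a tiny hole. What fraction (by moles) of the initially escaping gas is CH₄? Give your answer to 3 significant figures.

0.698

The effusion rate of species i is ∝ p_i/√M_i ∝ n_i/√M_i.
Mole fraction of CH₄ in the effusate = (n_CH₄/√M_CH₄) / (n_CH₄/√M_CH₄ + n_O₃/√M_O₃)
= (3.96/√16.04) / (3.96/√16.04 + 2.96/√48.00) = 0.9888/(0.9888 + 0.4272) = 0.698.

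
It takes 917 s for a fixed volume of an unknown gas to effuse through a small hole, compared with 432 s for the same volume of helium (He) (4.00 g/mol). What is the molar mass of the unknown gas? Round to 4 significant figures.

Using Graham's law: t_X/t_He = √(M_X/M_He).
917/432 = 2.123 = √(M_X/4.00)
M_X = 4.00 × 2.123² = 4.00 × 4.506 = 18.02 g/mol

18.02 g/mol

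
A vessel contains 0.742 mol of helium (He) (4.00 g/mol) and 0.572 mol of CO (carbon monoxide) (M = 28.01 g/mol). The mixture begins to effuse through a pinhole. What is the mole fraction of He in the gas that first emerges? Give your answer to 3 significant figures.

Effusion rate of each component ∝ n_i/√M_i (partial pressure × 1/√M).
Mole fraction of He in the effusate = (n_He/√M_He) / (n_He/√M_He + n_CO/√M_CO)
= (0.742/√4.00) / (0.742/√4.00 + 0.572/√28.01) = 0.3710/(0.3710 + 0.1081) = 0.774.

0.774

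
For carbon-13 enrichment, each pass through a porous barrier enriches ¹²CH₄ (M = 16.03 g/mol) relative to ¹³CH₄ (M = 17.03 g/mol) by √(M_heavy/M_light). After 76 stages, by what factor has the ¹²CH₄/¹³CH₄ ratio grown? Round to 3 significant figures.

Each stage multiplies the ratio by α = √(17.03/16.03), so after 76 stages the overall factor is α^76 = (17.03/16.03)^(76/2).
= 1.06238^38 = 9.97.

9.97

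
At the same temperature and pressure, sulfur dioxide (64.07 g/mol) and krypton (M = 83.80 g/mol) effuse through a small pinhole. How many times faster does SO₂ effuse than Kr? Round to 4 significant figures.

Using Graham's law: rate_SO₂/rate_Kr = √(M_Kr/M_SO₂) = √(83.80/64.07) = √1.308 = 1.144.

1.144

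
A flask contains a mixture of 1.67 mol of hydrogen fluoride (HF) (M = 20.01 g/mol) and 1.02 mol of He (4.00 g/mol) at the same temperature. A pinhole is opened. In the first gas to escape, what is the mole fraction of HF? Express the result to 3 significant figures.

Effusion rate of each component ∝ n_i/√M_i (partial pressure × 1/√M).
So x_HF in the escaping gas = (n_HF/√M_HF) / Σ(n_i/√M_i)
= (1.67/√20.01) / (1.67/√20.01 + 1.02/√4.00) = 0.3733/(0.3733 + 0.5100) = 0.423.

0.423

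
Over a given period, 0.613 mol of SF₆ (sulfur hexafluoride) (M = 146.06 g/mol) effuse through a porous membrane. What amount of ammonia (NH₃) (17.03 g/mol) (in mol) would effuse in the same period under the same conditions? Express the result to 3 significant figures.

Graham's law gives rate_NH₃/rate_SF₆ = √(M_SF₆/M_NH₃) = √(146.06/17.03) = √8.577 = 2.929.
So the amount for NH₃ is 0.613 × 2.929 = 1.80 mol.

1.80 mol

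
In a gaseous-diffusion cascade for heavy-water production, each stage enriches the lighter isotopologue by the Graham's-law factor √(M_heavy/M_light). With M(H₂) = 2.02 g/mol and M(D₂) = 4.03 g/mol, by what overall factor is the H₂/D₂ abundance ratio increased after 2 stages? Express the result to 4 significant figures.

After 2 stages the ratio has grown by (√(4.03/2.02))^2 = (4.03/2.02)^(2/2).
= 1.99505^1 = 1.995.

1.995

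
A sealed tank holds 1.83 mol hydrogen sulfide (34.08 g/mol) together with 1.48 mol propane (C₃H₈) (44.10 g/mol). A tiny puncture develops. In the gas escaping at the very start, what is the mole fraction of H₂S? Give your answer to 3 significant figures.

Each component's effusion rate ∝ (its partial pressure)·(1/√M) ∝ n_i/√M_i.
x_H₂S(eff) = (n_H₂S/√M_H₂S) / (n_H₂S/√M_H₂S + n_C₃H₈/√M_C₃H₈)
= (1.83/√34.08) / (1.83/√34.08 + 1.48/√44.10) = 0.3135/(0.3135 + 0.2229) = 0.584.

0.584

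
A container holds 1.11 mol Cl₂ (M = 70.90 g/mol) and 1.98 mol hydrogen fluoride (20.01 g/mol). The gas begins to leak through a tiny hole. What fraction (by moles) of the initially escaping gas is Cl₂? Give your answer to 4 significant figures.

Rate_i ∝ x_i/√M_i (Graham's law weighted by mole fraction), so the effusate composition follows n_i/√M_i.
So x_Cl₂ in the escaping gas = (n_Cl₂/√M_Cl₂) / Σ(n_i/√M_i)
= (1.11/√70.90) / (1.11/√70.90 + 1.98/√20.01) = 0.1318/(0.1318 + 0.4426) = 0.2295.

0.2295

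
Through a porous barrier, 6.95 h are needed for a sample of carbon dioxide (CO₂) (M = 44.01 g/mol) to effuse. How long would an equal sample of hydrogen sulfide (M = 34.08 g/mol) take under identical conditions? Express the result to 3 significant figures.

Since effusion rate ∝ 1/√M, t_H₂S/t_CO₂ = √(M_H₂S/M_CO₂) = √(34.08/44.01) = √0.7744 = 0.8800.
So the time for H₂S is 6.95 × 0.8800 = 6.12 h.

6.12 h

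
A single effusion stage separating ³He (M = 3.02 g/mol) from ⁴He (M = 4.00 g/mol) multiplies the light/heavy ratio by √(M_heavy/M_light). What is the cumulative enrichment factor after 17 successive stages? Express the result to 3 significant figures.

After 17 stages the ratio has grown by (√(4.00/3.02))^17 = (4.00/3.02)^(17/2).
= 1.32450^(17/2) = 10.9.

10.9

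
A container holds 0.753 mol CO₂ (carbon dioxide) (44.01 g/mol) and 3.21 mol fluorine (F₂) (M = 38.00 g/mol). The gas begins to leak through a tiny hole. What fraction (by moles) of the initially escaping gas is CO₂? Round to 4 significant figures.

The effusion rate of species i is ∝ p_i/√M_i ∝ n_i/√M_i.
x_CO₂(eff) = (n_CO₂/√M_CO₂) / (n_CO₂/√M_CO₂ + n_F₂/√M_F₂)
= (0.753/√44.01) / (0.753/√44.01 + 3.21/√38.00) = 0.1135/(0.1135 + 0.5207) = 0.1790.

0.1790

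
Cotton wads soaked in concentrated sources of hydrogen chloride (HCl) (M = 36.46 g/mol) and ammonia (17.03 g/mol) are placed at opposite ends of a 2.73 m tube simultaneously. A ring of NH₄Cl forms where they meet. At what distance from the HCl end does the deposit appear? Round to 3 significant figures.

Graham's law gives d_HCl/d_NH₃ = rate_HCl/rate_NH₃ = √(M_NH₃/M_HCl) = √(17.03/36.46) = 0.6834.
With d_HCl + d_NH₃ = 2.73 m, d_NH₃ = 2.73/(1 + 0.6834) = 1.622 m.
d_HCl = 2.73 − 1.622 = 1.11 m.

1.11 m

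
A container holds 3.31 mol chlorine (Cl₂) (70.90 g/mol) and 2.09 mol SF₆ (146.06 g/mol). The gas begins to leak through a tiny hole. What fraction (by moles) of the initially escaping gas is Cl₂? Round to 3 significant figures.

0.694

Each component's effusion rate ∝ (its partial pressure)·(1/√M) ∝ n_i/√M_i.
x_Cl₂(eff) = (n_Cl₂/√M_Cl₂) / (n_Cl₂/√M_Cl₂ + n_SF₆/√M_SF₆)
= (3.31/√70.90) / (3.31/√70.90 + 2.09/√146.06) = 0.3931/(0.3931 + 0.1729) = 0.694.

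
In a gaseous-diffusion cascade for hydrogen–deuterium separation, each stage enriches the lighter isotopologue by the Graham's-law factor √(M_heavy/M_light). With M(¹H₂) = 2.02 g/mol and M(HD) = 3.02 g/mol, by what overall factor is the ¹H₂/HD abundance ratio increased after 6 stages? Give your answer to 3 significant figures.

3.34

Each stage multiplies the ratio by α = √(3.02/2.02), so after 6 stages the overall factor is α^6 = (3.02/2.02)^(6/2).
= 1.49505^3 = 3.34.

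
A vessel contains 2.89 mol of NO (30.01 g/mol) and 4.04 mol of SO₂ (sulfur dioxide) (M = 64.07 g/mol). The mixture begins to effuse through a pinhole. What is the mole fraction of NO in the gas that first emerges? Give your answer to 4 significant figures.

Effusion rate of each component ∝ n_i/√M_i (partial pressure × 1/√M).
Mole fraction of NO in the effusate = (n_NO/√M_NO) / (n_NO/√M_NO + n_SO₂/√M_SO₂)
= (2.89/√30.01) / (2.89/√30.01 + 4.04/√64.07) = 0.5276/(0.5276 + 0.5047) = 0.5111.

0.5111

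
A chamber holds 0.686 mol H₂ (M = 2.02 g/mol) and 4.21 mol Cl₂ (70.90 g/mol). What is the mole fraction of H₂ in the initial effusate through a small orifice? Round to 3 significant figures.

Effusion rate of each component ∝ n_i/√M_i (partial pressure × 1/√M).
x_H₂(eff) = (n_H₂/√M_H₂) / (n_H₂/√M_H₂ + n_Cl₂/√M_Cl₂)
= (0.686/√2.02) / (0.686/√2.02 + 4.21/√70.90) = 0.4827/(0.4827 + 0.5000) = 0.491.

0.491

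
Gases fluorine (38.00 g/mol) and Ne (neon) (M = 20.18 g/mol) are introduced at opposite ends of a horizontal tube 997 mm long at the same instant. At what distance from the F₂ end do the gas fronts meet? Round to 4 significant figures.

420.3 mm

In equal time, each gas travels a distance ∝ its rate ∝ 1/√M, so d_F₂/d_Ne = √(M_Ne/M_F₂) = √(20.18/38.00) = 0.7287.
With d_F₂ + d_Ne = 997 mm, d_Ne = 997/(1 + 0.7287) = 576.7 mm.
d_F₂ = 997 − 576.7 = 420.3 mm.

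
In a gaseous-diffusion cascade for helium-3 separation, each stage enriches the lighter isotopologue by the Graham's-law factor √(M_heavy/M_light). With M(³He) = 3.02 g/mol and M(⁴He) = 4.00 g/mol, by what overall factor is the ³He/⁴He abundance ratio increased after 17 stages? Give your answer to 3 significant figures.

10.9

The single-stage factor is √(M_heavy/M_light), so 17 stages give [√(4.00/3.02)]^17 = (4.00/3.02)^(17/2).
= 1.32450^(17/2) = 10.9.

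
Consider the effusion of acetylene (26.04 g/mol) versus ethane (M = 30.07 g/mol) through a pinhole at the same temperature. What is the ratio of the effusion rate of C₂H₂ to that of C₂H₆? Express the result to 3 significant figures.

Using Graham's law: rate_C₂H₂/rate_C₂H₆ = √(M_C₂H₆/M_C₂H₂) = √(30.07/26.04) = √1.155 = 1.07.

1.07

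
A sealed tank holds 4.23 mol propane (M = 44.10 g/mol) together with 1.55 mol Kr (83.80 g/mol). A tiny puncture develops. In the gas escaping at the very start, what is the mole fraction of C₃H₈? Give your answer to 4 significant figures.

0.7900

The effusion rate of species i is ∝ p_i/√M_i ∝ n_i/√M_i.
So x_C₃H₈ in the escaping gas = (n_C₃H₈/√M_C₃H₈) / Σ(n_i/√M_i)
= (4.23/√44.10) / (4.23/√44.10 + 1.55/√83.80) = 0.6370/(0.6370 + 0.1693) = 0.7900.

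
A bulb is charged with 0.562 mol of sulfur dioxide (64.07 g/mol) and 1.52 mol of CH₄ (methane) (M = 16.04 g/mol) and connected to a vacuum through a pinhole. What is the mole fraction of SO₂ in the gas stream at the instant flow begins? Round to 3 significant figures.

Rate_i ∝ x_i/√M_i (Graham's law weighted by mole fraction), so the effusate composition follows n_i/√M_i.
So x_SO₂ in the escaping gas = (n_SO₂/√M_SO₂) / Σ(n_i/√M_i)
= (0.562/√64.07) / (0.562/√64.07 + 1.52/√16.04) = 0.07021/(0.07021 + 0.3795) = 0.156.

0.156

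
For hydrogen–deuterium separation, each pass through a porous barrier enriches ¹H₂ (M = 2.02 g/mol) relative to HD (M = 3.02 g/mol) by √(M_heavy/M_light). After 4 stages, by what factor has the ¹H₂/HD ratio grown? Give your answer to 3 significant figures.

Overall factor = α^4 with α = √(3.02/2.02), i.e. (3.02/2.02)^(4/2).
= 1.49505^2 = 2.24.

2.24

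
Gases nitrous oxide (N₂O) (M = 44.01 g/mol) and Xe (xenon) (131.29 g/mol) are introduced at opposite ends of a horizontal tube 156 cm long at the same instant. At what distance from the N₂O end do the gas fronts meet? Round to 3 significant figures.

98.8 cm

The fronts meet when d_N₂O + d_Xe = L with d_N₂O/d_Xe = √(M_Xe/M_N₂O) (Graham's law). Here √(M_Xe/M_N₂O) = √(131.29/44.01) = 1.727.
With d_N₂O + d_Xe = 156 cm, d_Xe = 156/(1 + 1.727) = 57.20 cm.
d_N₂O = 156 − 57.20 = 98.8 cm.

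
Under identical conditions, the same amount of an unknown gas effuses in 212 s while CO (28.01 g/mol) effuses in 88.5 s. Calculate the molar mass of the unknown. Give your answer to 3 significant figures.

161 g/mol

From Graham's law, t_X/t_CO = √(M_X/M_CO).
212/88.5 = 2.395 = √(M_X/28.01)
M_X = 28.01 × 2.395² = 28.01 × 5.738 = 161 g/mol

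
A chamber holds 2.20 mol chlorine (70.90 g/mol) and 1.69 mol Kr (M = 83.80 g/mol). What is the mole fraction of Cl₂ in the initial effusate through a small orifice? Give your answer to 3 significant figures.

The effusion rate of species i is ∝ p_i/√M_i ∝ n_i/√M_i.
Mole fraction of Cl₂ in the effusate = (n_Cl₂/√M_Cl₂) / (n_Cl₂/√M_Cl₂ + n_Kr/√M_Kr)
= (2.20/√70.90) / (2.20/√70.90 + 1.69/√83.80) = 0.2613/(0.2613 + 0.1846) = 0.586.

0.586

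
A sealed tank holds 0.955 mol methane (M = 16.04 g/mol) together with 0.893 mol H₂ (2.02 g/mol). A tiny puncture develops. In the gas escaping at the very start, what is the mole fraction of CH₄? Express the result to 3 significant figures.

The effusion rate of species i is ∝ p_i/√M_i ∝ n_i/√M_i.
So x_CH₄ in the escaping gas = (n_CH₄/√M_CH₄) / Σ(n_i/√M_i)
= (0.955/√16.04) / (0.955/√16.04 + 0.893/√2.02) = 0.2385/(0.2385 + 0.6283) = 0.275.

0.275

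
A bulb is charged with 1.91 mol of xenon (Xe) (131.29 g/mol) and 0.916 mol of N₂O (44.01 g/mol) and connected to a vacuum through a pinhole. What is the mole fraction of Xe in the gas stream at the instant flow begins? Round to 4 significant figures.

Rate_i ∝ x_i/√M_i (Graham's law weighted by mole fraction), so the effusate composition follows n_i/√M_i.
Mole fraction of Xe in the effusate = (n_Xe/√M_Xe) / (n_Xe/√M_Xe + n_N₂O/√M_N₂O)
= (1.91/√131.29) / (1.91/√131.29 + 0.916/√44.01) = 0.1667/(0.1667 + 0.1381) = 0.5469.

0.5469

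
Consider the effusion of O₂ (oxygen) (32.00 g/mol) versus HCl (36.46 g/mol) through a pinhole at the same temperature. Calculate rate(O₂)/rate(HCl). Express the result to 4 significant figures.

Using Graham's law: rate_O₂/rate_HCl = √(M_HCl/M_O₂) = √(36.46/32.00) = √1.139 = 1.067.

1.067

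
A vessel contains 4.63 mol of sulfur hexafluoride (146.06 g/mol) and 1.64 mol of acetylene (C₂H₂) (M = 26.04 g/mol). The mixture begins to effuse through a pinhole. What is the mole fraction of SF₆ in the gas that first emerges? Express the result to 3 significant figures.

Each component's effusion rate ∝ (its partial pressure)·(1/√M) ∝ n_i/√M_i.
So x_SF₆ in the escaping gas = (n_SF₆/√M_SF₆) / Σ(n_i/√M_i)
= (4.63/√146.06) / (4.63/√146.06 + 1.64/√26.04) = 0.3831/(0.3831 + 0.3214) = 0.544.

0.544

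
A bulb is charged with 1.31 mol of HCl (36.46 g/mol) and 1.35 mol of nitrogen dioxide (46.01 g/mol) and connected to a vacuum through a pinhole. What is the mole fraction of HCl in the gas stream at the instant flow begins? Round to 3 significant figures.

Rate_i ∝ x_i/√M_i (Graham's law weighted by mole fraction), so the effusate composition follows n_i/√M_i.
x_HCl(eff) = (n_HCl/√M_HCl) / (n_HCl/√M_HCl + n_NO₂/√M_NO₂)
= (1.31/√36.46) / (1.31/√36.46 + 1.35/√46.01) = 0.2170/(0.2170 + 0.1990) = 0.522.

0.522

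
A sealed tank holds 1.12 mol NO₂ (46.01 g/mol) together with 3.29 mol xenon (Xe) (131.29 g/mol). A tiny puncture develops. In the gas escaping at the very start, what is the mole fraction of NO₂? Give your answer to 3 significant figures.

0.365

Rate_i ∝ x_i/√M_i (Graham's law weighted by mole fraction), so the effusate composition follows n_i/√M_i.
So x_NO₂ in the escaping gas = (n_NO₂/√M_NO₂) / Σ(n_i/√M_i)
= (1.12/√46.01) / (1.12/√46.01 + 3.29/√131.29) = 0.1651/(0.1651 + 0.2871) = 0.365.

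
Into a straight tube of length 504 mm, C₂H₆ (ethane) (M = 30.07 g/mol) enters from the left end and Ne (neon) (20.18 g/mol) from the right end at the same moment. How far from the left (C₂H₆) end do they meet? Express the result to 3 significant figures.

In equal time, each gas travels a distance ∝ its rate ∝ 1/√M, so d_C₂H₆/d_Ne = √(M_Ne/M_C₂H₆) = √(20.18/30.07) = 0.8192.
With d_C₂H₆ + d_Ne = 504 mm, d_Ne = 504/(1 + 0.8192) = 277.0 mm.
d_C₂H₆ = 504 − 277.0 = 227 mm.

227 mm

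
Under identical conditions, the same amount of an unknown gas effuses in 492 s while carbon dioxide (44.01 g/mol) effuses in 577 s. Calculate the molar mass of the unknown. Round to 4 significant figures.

From Graham's law, t_X/t_CO₂ = √(M_X/M_CO₂).
492/577 = 0.8527 = √(M_X/44.01)
M_X = 44.01 × 0.8527² = 44.01 × 0.7271 = 32.00 g/mol

32.00 g/mol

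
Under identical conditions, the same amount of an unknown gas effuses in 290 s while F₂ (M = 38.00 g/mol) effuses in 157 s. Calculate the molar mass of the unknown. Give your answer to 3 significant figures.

Since effusion rate ∝ 1/√M, t_X/t_F₂ = √(M_X/M_F₂).
290/157 = 1.847 = √(M_X/38.00)
M_X = 38.00 × 1.847² = 38.00 × 3.412 = 130 g/mol

130 g/mol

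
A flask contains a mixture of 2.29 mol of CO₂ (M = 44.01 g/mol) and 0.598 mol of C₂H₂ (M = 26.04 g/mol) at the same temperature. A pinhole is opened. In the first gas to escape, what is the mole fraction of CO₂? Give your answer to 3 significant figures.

Rate_i ∝ x_i/√M_i (Graham's law weighted by mole fraction), so the effusate composition follows n_i/√M_i.
Mole fraction of CO₂ in the effusate = (n_CO₂/√M_CO₂) / (n_CO₂/√M_CO₂ + n_C₂H₂/√M_C₂H₂)
= (2.29/√44.01) / (2.29/√44.01 + 0.598/√26.04) = 0.3452/(0.3452 + 0.1172) = 0.747.

0.747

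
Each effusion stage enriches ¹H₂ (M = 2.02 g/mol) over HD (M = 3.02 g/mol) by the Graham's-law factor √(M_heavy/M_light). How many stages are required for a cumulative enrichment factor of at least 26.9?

Per stage α = (3.02/2.02)^(1/2) = 1.49505^0.5, giving ln α = 0.2011.
Need α^N ≥ 26.9 ⇒ N ≥ ln(26.9) / ln α = 3.292 / 0.2011 = 16.37.
Minimum whole number of stages: N = 17.

17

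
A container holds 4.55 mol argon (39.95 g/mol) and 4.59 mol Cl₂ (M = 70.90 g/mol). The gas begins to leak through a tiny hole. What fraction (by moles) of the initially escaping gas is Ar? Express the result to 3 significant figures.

0.569

Effusion rate of each component ∝ n_i/√M_i (partial pressure × 1/√M).
Mole fraction of Ar in the effusate = (n_Ar/√M_Ar) / (n_Ar/√M_Ar + n_Cl₂/√M_Cl₂)
= (4.55/√39.95) / (4.55/√39.95 + 4.59/√70.90) = 0.7199/(0.7199 + 0.5451) = 0.569.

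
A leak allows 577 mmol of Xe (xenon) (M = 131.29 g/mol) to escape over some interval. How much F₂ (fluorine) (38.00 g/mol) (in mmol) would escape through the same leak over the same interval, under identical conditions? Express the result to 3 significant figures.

Using Graham's law: rate_F₂/rate_Xe = √(M_Xe/M_F₂) = √(131.29/38.00) = √3.455 = 1.859.
So the amount for F₂ is 577 × 1.859 = 1070 mmol.

1070 mmol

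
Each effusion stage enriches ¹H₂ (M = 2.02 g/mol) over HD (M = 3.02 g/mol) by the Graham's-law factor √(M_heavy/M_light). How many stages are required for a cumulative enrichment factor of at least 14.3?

14

Per stage α = (3.02/2.02)^(1/2) = 1.49505^0.5, giving ln α = 0.2011.
Need α^N ≥ 14.3 ⇒ N ≥ ln(14.3) / ln α = 2.660 / 0.2011 = 13.23.
Rounding up, N = 14 stages.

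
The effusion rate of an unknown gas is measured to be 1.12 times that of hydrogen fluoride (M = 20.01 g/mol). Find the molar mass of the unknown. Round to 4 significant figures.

Using Graham's law: rate_X/rate_HF = √(M_HF/M_X).
1.12 = √(20.01/M_X)
M_X = 20.01 / 1.12² = 20.01 / 1.254 = 15.95 g/mol

15.95 g/mol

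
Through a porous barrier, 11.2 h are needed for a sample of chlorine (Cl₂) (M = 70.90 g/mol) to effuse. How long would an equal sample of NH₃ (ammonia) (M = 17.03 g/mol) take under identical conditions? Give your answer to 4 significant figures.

5.489 h

Graham's law gives t_NH₃/t_Cl₂ = √(M_NH₃/M_Cl₂) = √(17.03/70.90) = √0.2402 = 0.4901.
So the time for NH₃ is 11.2 × 0.4901 = 5.489 h.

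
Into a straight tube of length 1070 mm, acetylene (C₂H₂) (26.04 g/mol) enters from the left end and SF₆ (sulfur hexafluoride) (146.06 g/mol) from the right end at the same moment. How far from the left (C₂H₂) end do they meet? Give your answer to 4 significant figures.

752.3 mm

The fronts meet when d_C₂H₂ + d_SF₆ = L with d_C₂H₂/d_SF₆ = √(M_SF₆/M_C₂H₂) (Graham's law). Here √(M_SF₆/M_C₂H₂) = √(146.06/26.04) = 2.368.
With d_C₂H₂ + d_SF₆ = 1070 mm, d_SF₆ = 1070/(1 + 2.368) = 317.7 mm.
d_C₂H₂ = 1070 − 317.7 = 752.3 mm.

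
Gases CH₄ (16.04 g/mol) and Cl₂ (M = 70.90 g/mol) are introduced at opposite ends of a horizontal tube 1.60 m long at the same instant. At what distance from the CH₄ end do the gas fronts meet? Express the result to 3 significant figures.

In equal time, each gas travels a distance ∝ its rate ∝ 1/√M, so d_CH₄/d_Cl₂ = √(M_Cl₂/M_CH₄) = √(70.90/16.04) = 2.102.
With d_CH₄ + d_Cl₂ = 1.60 m, d_Cl₂ = 1.60/(1 + 2.102) = 0.5157 m.
d_CH₄ = 1.60 − 0.5157 = 1.08 m.

1.08 m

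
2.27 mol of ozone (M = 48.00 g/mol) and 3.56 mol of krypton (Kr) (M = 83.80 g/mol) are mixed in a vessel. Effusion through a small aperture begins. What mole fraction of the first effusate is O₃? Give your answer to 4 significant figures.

Rate_i ∝ x_i/√M_i (Graham's law weighted by mole fraction), so the effusate composition follows n_i/√M_i.
x_O₃(eff) = (n_O₃/√M_O₃) / (n_O₃/√M_O₃ + n_Kr/√M_Kr)
= (2.27/√48.00) / (2.27/√48.00 + 3.56/√83.80) = 0.3276/(0.3276 + 0.3889) = 0.4573.

0.4573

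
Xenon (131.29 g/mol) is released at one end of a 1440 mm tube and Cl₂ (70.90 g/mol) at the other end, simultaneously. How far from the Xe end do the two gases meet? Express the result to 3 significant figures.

The fronts meet when d_Xe + d_Cl₂ = L with d_Xe/d_Cl₂ = √(M_Cl₂/M_Xe) (Graham's law). Here √(M_Cl₂/M_Xe) = √(70.90/131.29) = 0.7349.
With d_Xe + d_Cl₂ = 1440 mm, d_Cl₂ = 1440/(1 + 0.7349) = 830.0 mm.
d_Xe = 1440 − 830.0 = 610 mm.

610 mm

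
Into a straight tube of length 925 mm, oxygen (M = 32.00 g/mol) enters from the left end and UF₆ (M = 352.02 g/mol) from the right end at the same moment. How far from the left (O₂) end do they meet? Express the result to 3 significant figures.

711 mm

The fronts meet when d_O₂ + d_UF₆ = L with d_O₂/d_UF₆ = √(M_UF₆/M_O₂) (Graham's law). Here √(M_UF₆/M_O₂) = √(352.02/32.00) = 3.317.
With d_O₂ + d_UF₆ = 925 mm, d_UF₆ = 925/(1 + 3.317) = 214.3 mm.
d_O₂ = 925 − 214.3 = 711 mm.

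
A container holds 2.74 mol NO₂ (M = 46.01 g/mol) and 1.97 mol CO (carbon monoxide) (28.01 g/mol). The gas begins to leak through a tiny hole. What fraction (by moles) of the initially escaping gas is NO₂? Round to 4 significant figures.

Rate_i ∝ x_i/√M_i (Graham's law weighted by mole fraction), so the effusate composition follows n_i/√M_i.
Mole fraction of NO₂ in the effusate = (n_NO₂/√M_NO₂) / (n_NO₂/√M_NO₂ + n_CO/√M_CO)
= (2.74/√46.01) / (2.74/√46.01 + 1.97/√28.01) = 0.4039/(0.4039 + 0.3722) = 0.5204.

0.5204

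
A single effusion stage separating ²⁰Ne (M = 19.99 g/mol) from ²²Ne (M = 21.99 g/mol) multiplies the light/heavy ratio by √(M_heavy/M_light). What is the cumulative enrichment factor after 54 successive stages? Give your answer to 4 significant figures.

Each stage multiplies the ratio by α = √(21.99/19.99), so after 54 stages the overall factor is α^54 = (21.99/19.99)^(54/2).
= 1.10005^27 = 13.13.

13.13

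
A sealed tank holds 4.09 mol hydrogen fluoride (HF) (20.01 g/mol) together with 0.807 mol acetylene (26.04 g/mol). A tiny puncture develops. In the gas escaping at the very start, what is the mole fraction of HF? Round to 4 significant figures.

The effusion rate of species i is ∝ p_i/√M_i ∝ n_i/√M_i.
Mole fraction of HF in the effusate = (n_HF/√M_HF) / (n_HF/√M_HF + n_C₂H₂/√M_C₂H₂)
= (4.09/√20.01) / (4.09/√20.01 + 0.807/√26.04) = 0.9143/(0.9143 + 0.1581) = 0.8525.

0.8525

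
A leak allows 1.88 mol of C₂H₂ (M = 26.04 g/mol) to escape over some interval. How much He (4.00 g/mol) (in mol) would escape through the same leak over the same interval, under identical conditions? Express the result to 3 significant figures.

Using Graham's law: rate_He/rate_C₂H₂ = √(M_C₂H₂/M_He) = √(26.04/4.00) = √6.510 = 2.551.
So the amount for He is 1.88 × 2.551 = 4.80 mol.

4.80 mol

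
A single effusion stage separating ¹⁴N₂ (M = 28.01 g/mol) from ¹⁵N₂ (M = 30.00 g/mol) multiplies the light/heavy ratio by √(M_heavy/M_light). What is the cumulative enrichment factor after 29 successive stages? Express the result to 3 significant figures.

After 29 stages the ratio has grown by (√(30.00/28.01))^29 = (30.00/28.01)^(29/2).
= 1.07105^(29/2) = 2.71.

2.71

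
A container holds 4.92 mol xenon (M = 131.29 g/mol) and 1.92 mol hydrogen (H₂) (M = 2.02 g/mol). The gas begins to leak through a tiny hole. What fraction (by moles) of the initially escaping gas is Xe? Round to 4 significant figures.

Each component's effusion rate ∝ (its partial pressure)·(1/√M) ∝ n_i/√M_i.
x_Xe(eff) = (n_Xe/√M_Xe) / (n_Xe/√M_Xe + n_H₂/√M_H₂)
= (4.92/√131.29) / (4.92/√131.29 + 1.92/√2.02) = 0.4294/(0.4294 + 1.351) = 0.2412.

0.2412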